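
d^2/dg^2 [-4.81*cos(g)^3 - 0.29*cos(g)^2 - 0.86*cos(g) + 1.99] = 4.4675*cos(g) + 0.58*cos(2*g) + 10.8225*cos(3*g)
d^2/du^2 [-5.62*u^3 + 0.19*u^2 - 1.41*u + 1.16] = 0.38 - 33.72*u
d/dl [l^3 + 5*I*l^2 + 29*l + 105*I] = 3*l^2 + 10*I*l + 29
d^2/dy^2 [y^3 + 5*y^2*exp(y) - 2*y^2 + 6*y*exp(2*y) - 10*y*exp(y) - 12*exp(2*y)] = 5*y^2*exp(y) + 24*y*exp(2*y) + 10*y*exp(y) + 6*y - 24*exp(2*y) - 10*exp(y) - 4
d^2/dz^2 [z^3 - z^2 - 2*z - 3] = 6*z - 2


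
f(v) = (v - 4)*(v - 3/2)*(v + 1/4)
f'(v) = (v - 4)*(v - 3/2) + (v - 4)*(v + 1/4) + (v - 3/2)*(v + 1/4)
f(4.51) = 7.31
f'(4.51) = 18.29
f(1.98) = -2.16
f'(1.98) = -4.40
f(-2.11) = -41.03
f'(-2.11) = 40.14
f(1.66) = -0.72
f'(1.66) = -4.54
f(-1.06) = -10.49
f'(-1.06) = 19.13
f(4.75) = 12.19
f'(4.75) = 22.44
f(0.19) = 2.20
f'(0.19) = 2.74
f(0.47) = 2.62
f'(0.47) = 0.35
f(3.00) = -4.88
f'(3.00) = 0.12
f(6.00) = 56.25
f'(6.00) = 49.62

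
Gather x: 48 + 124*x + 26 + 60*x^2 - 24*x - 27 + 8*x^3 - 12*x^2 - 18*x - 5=8*x^3 + 48*x^2 + 82*x + 42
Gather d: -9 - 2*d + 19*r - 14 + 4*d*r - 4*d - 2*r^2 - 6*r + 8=d*(4*r - 6) - 2*r^2 + 13*r - 15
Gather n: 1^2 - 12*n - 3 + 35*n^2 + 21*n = 35*n^2 + 9*n - 2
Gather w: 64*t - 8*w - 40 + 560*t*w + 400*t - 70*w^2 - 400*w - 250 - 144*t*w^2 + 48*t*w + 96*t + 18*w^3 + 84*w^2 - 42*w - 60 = 560*t + 18*w^3 + w^2*(14 - 144*t) + w*(608*t - 450) - 350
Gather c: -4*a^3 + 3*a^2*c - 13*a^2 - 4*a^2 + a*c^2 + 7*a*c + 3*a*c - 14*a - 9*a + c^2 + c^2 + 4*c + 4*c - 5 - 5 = -4*a^3 - 17*a^2 - 23*a + c^2*(a + 2) + c*(3*a^2 + 10*a + 8) - 10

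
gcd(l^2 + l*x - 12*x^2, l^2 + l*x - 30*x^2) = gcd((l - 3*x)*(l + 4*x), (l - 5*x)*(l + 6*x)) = 1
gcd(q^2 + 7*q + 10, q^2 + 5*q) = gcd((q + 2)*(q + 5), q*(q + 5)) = q + 5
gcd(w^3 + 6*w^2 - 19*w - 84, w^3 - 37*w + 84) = w^2 + 3*w - 28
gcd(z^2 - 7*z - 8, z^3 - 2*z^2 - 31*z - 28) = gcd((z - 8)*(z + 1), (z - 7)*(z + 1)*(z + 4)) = z + 1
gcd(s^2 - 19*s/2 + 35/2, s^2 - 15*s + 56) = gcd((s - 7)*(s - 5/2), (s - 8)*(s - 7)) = s - 7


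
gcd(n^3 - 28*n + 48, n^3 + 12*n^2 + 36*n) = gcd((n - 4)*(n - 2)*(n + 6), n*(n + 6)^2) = n + 6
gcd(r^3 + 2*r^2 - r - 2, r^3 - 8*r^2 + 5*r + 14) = r + 1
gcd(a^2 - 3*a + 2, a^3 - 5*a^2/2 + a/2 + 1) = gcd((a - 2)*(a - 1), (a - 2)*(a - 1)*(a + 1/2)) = a^2 - 3*a + 2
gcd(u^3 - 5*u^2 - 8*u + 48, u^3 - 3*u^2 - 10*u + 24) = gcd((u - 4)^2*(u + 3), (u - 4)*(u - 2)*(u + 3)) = u^2 - u - 12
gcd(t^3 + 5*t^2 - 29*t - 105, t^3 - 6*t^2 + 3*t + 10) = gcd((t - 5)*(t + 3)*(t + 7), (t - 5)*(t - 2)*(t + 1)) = t - 5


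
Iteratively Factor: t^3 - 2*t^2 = (t)*(t^2 - 2*t) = t^2*(t - 2)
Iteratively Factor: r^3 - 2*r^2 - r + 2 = (r - 2)*(r^2 - 1) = (r - 2)*(r + 1)*(r - 1)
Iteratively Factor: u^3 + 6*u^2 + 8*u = (u + 4)*(u^2 + 2*u) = u*(u + 4)*(u + 2)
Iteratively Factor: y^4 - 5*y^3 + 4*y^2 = (y - 1)*(y^3 - 4*y^2) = (y - 4)*(y - 1)*(y^2) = y*(y - 4)*(y - 1)*(y)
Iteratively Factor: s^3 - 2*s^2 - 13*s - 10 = (s - 5)*(s^2 + 3*s + 2) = (s - 5)*(s + 1)*(s + 2)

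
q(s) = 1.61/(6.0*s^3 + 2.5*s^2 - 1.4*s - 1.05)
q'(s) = 1.61*(-18.0*s^2 - 5.0*s + 1.4)/(6.0*s^3 + 2.5*s^2 - 1.4*s - 1.05)^2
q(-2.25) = -0.03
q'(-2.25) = -0.04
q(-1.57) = -0.10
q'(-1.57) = -0.22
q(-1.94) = -0.05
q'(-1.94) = -0.09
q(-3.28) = -0.01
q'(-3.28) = -0.01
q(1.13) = 0.17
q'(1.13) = -0.52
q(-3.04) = -0.01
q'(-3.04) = -0.01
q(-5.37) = -0.00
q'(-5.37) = -0.00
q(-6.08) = -0.00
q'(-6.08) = -0.00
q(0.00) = -1.53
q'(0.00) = 2.04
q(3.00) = 0.01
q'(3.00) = -0.01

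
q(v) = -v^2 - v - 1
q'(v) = -2*v - 1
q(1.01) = -3.03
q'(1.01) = -3.02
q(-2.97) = -6.85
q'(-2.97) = 4.94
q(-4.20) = -14.44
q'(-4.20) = 7.40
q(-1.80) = -2.44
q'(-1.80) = 2.60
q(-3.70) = -10.99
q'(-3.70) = 6.40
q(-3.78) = -11.51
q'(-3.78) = 6.56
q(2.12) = -7.61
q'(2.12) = -5.24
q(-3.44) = -9.39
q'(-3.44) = 5.88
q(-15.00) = -211.00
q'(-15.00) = 29.00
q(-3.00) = -7.00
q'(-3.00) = 5.00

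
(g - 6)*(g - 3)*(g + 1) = g^3 - 8*g^2 + 9*g + 18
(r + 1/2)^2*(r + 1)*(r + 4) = r^4 + 6*r^3 + 37*r^2/4 + 21*r/4 + 1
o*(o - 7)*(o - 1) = o^3 - 8*o^2 + 7*o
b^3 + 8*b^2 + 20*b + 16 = (b + 2)^2*(b + 4)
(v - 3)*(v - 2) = v^2 - 5*v + 6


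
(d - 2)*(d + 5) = d^2 + 3*d - 10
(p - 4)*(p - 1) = p^2 - 5*p + 4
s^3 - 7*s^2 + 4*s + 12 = (s - 6)*(s - 2)*(s + 1)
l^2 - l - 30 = (l - 6)*(l + 5)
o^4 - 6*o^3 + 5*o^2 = o^2*(o - 5)*(o - 1)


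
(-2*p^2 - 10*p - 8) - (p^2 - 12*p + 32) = -3*p^2 + 2*p - 40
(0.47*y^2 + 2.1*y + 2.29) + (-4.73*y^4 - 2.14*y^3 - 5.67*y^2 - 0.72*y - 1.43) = -4.73*y^4 - 2.14*y^3 - 5.2*y^2 + 1.38*y + 0.86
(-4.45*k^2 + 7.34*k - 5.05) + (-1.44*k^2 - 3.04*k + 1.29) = -5.89*k^2 + 4.3*k - 3.76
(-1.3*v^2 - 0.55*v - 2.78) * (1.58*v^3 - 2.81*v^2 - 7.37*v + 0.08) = -2.054*v^5 + 2.784*v^4 + 6.7341*v^3 + 11.7613*v^2 + 20.4446*v - 0.2224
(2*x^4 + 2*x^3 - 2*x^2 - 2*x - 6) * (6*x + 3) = 12*x^5 + 18*x^4 - 6*x^3 - 18*x^2 - 42*x - 18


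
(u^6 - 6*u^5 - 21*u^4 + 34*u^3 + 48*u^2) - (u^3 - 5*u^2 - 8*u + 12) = u^6 - 6*u^5 - 21*u^4 + 33*u^3 + 53*u^2 + 8*u - 12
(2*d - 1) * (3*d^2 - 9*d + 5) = 6*d^3 - 21*d^2 + 19*d - 5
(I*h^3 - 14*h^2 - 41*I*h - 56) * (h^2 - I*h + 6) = I*h^5 - 13*h^4 - 21*I*h^3 - 181*h^2 - 190*I*h - 336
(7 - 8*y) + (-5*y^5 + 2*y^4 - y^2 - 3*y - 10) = -5*y^5 + 2*y^4 - y^2 - 11*y - 3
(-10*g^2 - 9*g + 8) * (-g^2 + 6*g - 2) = 10*g^4 - 51*g^3 - 42*g^2 + 66*g - 16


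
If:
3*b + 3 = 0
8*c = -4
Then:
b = -1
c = -1/2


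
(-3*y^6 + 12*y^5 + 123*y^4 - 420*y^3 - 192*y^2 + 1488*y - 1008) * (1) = -3*y^6 + 12*y^5 + 123*y^4 - 420*y^3 - 192*y^2 + 1488*y - 1008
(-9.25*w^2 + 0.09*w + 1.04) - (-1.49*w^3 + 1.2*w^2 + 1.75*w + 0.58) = 1.49*w^3 - 10.45*w^2 - 1.66*w + 0.46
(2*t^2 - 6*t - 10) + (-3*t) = 2*t^2 - 9*t - 10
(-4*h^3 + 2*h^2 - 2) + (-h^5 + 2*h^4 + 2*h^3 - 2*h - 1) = -h^5 + 2*h^4 - 2*h^3 + 2*h^2 - 2*h - 3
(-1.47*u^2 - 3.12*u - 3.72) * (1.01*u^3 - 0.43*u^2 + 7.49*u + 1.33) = -1.4847*u^5 - 2.5191*u^4 - 13.4259*u^3 - 23.7243*u^2 - 32.0124*u - 4.9476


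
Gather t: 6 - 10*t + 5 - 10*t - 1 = 10 - 20*t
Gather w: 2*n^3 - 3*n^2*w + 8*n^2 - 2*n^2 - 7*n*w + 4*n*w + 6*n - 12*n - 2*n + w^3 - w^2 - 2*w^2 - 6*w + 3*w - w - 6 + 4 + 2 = 2*n^3 + 6*n^2 - 8*n + w^3 - 3*w^2 + w*(-3*n^2 - 3*n - 4)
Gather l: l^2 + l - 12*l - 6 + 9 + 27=l^2 - 11*l + 30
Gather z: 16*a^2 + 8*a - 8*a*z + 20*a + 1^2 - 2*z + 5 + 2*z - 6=16*a^2 - 8*a*z + 28*a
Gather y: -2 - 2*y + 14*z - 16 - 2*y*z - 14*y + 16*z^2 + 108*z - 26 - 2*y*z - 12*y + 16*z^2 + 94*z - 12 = y*(-4*z - 28) + 32*z^2 + 216*z - 56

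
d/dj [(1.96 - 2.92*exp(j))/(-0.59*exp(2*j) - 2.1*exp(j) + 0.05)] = (-1.7228*exp(2*j) + 2.3128*exp(j) + 3.97)*exp(j)/(0.3481*exp(4*j) + 2.478*exp(3*j) + 4.351*exp(2*j) - 0.21*exp(j) + 0.0025)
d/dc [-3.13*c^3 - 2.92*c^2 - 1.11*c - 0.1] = -9.39*c^2 - 5.84*c - 1.11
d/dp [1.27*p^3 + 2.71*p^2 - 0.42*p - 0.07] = 3.81*p^2 + 5.42*p - 0.42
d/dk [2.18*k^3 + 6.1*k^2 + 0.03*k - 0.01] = 6.54*k^2 + 12.2*k + 0.03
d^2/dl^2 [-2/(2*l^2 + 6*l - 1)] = 8*(2*l^2 + 6*l - 2*(2*l + 3)^2 - 1)/(2*l^2 + 6*l - 1)^3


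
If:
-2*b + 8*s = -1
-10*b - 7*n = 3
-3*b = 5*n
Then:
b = -15/29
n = 9/29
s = -59/232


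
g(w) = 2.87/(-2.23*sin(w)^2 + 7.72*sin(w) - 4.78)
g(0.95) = 119.09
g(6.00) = -0.40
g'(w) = 2.87*(4.46*sin(w)*cos(w) - 7.72*cos(w))/(-2.23*sin(w)^2 + 7.72*sin(w) - 4.78)^2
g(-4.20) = 11.27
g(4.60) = -0.20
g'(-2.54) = 0.25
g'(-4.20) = 83.22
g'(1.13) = -31.59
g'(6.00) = -0.49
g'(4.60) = 0.02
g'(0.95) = -11762.34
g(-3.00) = -0.49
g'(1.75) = 3.95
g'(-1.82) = 0.04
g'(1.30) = -7.59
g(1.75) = 4.37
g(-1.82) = -0.20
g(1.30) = 4.88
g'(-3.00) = 0.68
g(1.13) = 7.59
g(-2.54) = -0.29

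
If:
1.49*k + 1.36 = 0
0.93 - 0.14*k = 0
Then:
No Solution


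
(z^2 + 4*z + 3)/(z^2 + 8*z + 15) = (z + 1)/(z + 5)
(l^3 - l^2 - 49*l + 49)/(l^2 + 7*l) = l - 8 + 7/l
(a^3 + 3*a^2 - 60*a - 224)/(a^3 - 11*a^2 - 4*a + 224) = (a + 7)/(a - 7)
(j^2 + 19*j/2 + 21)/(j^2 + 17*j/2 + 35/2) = (j + 6)/(j + 5)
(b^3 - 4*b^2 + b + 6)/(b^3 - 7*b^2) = (b^3 - 4*b^2 + b + 6)/(b^2*(b - 7))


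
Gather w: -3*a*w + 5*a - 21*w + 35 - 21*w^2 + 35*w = 5*a - 21*w^2 + w*(14 - 3*a) + 35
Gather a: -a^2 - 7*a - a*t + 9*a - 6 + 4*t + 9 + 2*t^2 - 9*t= -a^2 + a*(2 - t) + 2*t^2 - 5*t + 3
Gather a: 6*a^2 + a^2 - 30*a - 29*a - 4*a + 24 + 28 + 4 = 7*a^2 - 63*a + 56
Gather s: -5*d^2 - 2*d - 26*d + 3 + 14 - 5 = -5*d^2 - 28*d + 12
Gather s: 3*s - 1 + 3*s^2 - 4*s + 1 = 3*s^2 - s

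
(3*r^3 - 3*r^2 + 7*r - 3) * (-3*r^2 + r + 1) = -9*r^5 + 12*r^4 - 21*r^3 + 13*r^2 + 4*r - 3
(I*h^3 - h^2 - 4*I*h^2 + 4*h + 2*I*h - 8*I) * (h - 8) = I*h^4 - h^3 - 12*I*h^3 + 12*h^2 + 34*I*h^2 - 32*h - 24*I*h + 64*I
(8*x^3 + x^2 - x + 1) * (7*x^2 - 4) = 56*x^5 + 7*x^4 - 39*x^3 + 3*x^2 + 4*x - 4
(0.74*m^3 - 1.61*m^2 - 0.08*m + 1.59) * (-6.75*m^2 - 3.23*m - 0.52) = -4.995*m^5 + 8.4773*m^4 + 5.3555*m^3 - 9.6369*m^2 - 5.0941*m - 0.8268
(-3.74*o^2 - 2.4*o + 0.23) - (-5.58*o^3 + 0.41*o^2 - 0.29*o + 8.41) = 5.58*o^3 - 4.15*o^2 - 2.11*o - 8.18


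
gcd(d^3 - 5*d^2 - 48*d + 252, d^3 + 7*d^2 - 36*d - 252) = d^2 + d - 42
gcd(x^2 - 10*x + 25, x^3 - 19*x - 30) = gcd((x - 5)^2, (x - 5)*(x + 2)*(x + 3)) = x - 5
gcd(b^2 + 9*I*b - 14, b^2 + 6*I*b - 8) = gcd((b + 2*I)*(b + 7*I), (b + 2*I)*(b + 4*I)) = b + 2*I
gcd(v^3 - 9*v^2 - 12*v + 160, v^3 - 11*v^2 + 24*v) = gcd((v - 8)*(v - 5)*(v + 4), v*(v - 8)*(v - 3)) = v - 8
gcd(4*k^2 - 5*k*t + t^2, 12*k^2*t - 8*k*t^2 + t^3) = 1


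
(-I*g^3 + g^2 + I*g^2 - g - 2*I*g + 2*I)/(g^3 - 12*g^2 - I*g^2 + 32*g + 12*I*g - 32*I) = (-I*g^2 + g*(2 + I) - 2)/(g^2 - 12*g + 32)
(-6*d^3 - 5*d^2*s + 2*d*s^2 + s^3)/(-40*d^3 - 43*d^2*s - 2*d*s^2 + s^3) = (-6*d^2 + d*s + s^2)/(-40*d^2 - 3*d*s + s^2)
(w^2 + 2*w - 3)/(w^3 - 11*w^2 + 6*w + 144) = (w - 1)/(w^2 - 14*w + 48)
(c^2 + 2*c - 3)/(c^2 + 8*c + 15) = (c - 1)/(c + 5)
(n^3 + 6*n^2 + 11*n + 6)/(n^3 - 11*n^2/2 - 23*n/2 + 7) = 2*(n^2 + 4*n + 3)/(2*n^2 - 15*n + 7)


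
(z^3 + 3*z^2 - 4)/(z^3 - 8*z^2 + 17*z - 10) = (z^2 + 4*z + 4)/(z^2 - 7*z + 10)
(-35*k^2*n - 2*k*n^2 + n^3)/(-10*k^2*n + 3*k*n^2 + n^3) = (7*k - n)/(2*k - n)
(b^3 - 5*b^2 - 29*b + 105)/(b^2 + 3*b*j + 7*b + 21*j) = (b^3 - 5*b^2 - 29*b + 105)/(b^2 + 3*b*j + 7*b + 21*j)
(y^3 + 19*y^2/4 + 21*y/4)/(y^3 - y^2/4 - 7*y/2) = (y + 3)/(y - 2)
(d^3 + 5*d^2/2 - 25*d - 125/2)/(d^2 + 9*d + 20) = (2*d^2 - 5*d - 25)/(2*(d + 4))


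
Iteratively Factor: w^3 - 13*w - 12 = (w + 3)*(w^2 - 3*w - 4) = (w - 4)*(w + 3)*(w + 1)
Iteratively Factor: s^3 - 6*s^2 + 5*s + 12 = (s - 4)*(s^2 - 2*s - 3) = (s - 4)*(s - 3)*(s + 1)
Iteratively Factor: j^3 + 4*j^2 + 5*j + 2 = (j + 2)*(j^2 + 2*j + 1) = (j + 1)*(j + 2)*(j + 1)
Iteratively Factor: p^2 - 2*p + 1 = (p - 1)*(p - 1)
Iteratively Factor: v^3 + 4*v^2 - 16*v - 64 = (v + 4)*(v^2 - 16) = (v + 4)^2*(v - 4)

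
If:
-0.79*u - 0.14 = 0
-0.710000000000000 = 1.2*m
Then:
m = -0.59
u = -0.18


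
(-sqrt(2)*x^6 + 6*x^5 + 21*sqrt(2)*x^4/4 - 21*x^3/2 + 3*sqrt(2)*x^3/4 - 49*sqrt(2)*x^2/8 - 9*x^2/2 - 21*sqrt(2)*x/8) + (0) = -sqrt(2)*x^6 + 6*x^5 + 21*sqrt(2)*x^4/4 - 21*x^3/2 + 3*sqrt(2)*x^3/4 - 49*sqrt(2)*x^2/8 - 9*x^2/2 - 21*sqrt(2)*x/8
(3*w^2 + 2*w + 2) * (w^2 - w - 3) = 3*w^4 - w^3 - 9*w^2 - 8*w - 6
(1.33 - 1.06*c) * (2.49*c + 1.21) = -2.6394*c^2 + 2.0291*c + 1.6093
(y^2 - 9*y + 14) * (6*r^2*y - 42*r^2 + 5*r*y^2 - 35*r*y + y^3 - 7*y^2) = 6*r^2*y^3 - 96*r^2*y^2 + 462*r^2*y - 588*r^2 + 5*r*y^4 - 80*r*y^3 + 385*r*y^2 - 490*r*y + y^5 - 16*y^4 + 77*y^3 - 98*y^2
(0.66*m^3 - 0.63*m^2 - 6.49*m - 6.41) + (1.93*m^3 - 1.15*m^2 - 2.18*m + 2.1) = 2.59*m^3 - 1.78*m^2 - 8.67*m - 4.31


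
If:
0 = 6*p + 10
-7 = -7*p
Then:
No Solution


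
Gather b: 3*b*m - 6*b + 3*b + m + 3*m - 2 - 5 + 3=b*(3*m - 3) + 4*m - 4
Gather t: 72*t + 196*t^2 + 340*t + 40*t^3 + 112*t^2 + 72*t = 40*t^3 + 308*t^2 + 484*t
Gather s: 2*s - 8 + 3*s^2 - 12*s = 3*s^2 - 10*s - 8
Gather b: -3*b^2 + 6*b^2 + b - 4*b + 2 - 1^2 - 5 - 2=3*b^2 - 3*b - 6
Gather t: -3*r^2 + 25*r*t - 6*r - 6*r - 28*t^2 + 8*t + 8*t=-3*r^2 - 12*r - 28*t^2 + t*(25*r + 16)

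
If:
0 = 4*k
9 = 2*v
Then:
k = 0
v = 9/2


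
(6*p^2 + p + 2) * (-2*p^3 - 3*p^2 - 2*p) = -12*p^5 - 20*p^4 - 19*p^3 - 8*p^2 - 4*p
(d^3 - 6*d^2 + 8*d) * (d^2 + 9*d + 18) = d^5 + 3*d^4 - 28*d^3 - 36*d^2 + 144*d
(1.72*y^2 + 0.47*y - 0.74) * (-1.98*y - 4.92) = -3.4056*y^3 - 9.393*y^2 - 0.8472*y + 3.6408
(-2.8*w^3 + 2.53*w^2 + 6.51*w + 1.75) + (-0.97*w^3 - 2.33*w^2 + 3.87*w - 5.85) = -3.77*w^3 + 0.2*w^2 + 10.38*w - 4.1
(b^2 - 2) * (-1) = 2 - b^2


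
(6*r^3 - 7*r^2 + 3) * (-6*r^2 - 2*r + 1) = -36*r^5 + 30*r^4 + 20*r^3 - 25*r^2 - 6*r + 3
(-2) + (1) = -1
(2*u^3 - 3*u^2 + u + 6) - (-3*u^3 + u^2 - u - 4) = 5*u^3 - 4*u^2 + 2*u + 10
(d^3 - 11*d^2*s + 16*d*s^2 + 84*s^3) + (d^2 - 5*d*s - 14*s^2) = d^3 - 11*d^2*s + d^2 + 16*d*s^2 - 5*d*s + 84*s^3 - 14*s^2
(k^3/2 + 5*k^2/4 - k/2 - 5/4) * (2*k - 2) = k^4 + 3*k^3/2 - 7*k^2/2 - 3*k/2 + 5/2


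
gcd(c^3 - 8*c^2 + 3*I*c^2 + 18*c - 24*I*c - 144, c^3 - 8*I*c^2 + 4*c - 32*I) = 1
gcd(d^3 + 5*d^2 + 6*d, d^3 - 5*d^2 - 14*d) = d^2 + 2*d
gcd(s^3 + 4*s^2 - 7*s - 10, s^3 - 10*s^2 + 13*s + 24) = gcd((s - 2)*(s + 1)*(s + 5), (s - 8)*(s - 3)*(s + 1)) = s + 1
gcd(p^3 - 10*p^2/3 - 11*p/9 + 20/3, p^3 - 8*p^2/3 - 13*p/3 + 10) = p^2 - 14*p/3 + 5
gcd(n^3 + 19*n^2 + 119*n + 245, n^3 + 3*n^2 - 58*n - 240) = n + 5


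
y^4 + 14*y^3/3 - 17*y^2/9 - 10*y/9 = y*(y - 2/3)*(y + 1/3)*(y + 5)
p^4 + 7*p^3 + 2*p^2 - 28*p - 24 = (p - 2)*(p + 1)*(p + 2)*(p + 6)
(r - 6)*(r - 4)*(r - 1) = r^3 - 11*r^2 + 34*r - 24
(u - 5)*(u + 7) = u^2 + 2*u - 35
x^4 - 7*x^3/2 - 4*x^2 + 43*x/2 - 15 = (x - 3)*(x - 2)*(x - 1)*(x + 5/2)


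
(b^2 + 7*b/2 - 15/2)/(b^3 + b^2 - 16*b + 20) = (b - 3/2)/(b^2 - 4*b + 4)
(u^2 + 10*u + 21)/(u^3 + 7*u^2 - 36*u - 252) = (u + 3)/(u^2 - 36)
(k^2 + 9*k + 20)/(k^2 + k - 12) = (k + 5)/(k - 3)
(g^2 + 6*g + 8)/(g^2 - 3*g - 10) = (g + 4)/(g - 5)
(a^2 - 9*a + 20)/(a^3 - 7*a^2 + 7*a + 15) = (a - 4)/(a^2 - 2*a - 3)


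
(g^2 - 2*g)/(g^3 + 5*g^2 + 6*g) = (g - 2)/(g^2 + 5*g + 6)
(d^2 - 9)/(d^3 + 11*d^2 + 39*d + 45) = (d - 3)/(d^2 + 8*d + 15)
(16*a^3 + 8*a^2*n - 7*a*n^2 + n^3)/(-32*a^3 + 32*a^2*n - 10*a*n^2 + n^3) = (-a - n)/(2*a - n)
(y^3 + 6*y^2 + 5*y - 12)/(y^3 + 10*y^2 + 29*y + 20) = (y^2 + 2*y - 3)/(y^2 + 6*y + 5)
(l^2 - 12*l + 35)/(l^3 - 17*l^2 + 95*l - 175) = 1/(l - 5)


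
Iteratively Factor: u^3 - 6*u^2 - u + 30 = (u - 3)*(u^2 - 3*u - 10) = (u - 3)*(u + 2)*(u - 5)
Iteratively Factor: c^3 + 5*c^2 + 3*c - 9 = (c + 3)*(c^2 + 2*c - 3) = (c + 3)^2*(c - 1)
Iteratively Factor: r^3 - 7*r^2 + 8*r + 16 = (r + 1)*(r^2 - 8*r + 16) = (r - 4)*(r + 1)*(r - 4)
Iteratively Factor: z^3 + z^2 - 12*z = (z)*(z^2 + z - 12) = z*(z - 3)*(z + 4)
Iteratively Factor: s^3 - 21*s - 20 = (s - 5)*(s^2 + 5*s + 4) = (s - 5)*(s + 4)*(s + 1)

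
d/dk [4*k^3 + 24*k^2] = 12*k*(k + 4)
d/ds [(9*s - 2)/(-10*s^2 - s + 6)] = (-90*s^2 - 9*s + (9*s - 2)*(20*s + 1) + 54)/(10*s^2 + s - 6)^2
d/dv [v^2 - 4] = 2*v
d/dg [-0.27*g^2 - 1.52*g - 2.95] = -0.54*g - 1.52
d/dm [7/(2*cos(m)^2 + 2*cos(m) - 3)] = 14*(sin(m) + sin(2*m))/(2*cos(m) + cos(2*m) - 2)^2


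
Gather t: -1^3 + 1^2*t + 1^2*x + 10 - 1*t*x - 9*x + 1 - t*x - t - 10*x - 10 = -2*t*x - 18*x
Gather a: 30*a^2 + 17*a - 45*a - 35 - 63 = 30*a^2 - 28*a - 98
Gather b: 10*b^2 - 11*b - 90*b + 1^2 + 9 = 10*b^2 - 101*b + 10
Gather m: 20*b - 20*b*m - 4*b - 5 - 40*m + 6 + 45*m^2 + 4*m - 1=16*b + 45*m^2 + m*(-20*b - 36)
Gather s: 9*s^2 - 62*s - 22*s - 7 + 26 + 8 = 9*s^2 - 84*s + 27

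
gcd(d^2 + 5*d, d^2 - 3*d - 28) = 1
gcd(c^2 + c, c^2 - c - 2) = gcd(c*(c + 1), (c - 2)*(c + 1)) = c + 1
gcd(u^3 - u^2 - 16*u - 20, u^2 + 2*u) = u + 2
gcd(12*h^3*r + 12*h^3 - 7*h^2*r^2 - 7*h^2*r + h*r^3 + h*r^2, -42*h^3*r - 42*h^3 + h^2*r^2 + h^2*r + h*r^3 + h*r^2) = h*r + h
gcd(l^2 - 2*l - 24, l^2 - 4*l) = 1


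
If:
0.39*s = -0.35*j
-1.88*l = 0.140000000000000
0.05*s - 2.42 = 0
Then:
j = -53.93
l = -0.07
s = 48.40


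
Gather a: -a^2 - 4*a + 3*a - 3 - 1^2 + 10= -a^2 - a + 6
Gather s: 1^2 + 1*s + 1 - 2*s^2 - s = 2 - 2*s^2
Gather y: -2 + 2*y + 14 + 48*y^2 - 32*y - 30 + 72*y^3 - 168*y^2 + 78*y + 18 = 72*y^3 - 120*y^2 + 48*y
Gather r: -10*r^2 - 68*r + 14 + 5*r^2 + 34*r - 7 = -5*r^2 - 34*r + 7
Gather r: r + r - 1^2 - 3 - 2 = 2*r - 6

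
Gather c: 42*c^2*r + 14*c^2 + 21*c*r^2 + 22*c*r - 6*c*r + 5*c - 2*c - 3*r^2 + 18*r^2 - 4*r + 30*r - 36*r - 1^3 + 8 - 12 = c^2*(42*r + 14) + c*(21*r^2 + 16*r + 3) + 15*r^2 - 10*r - 5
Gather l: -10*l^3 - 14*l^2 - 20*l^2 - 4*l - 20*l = -10*l^3 - 34*l^2 - 24*l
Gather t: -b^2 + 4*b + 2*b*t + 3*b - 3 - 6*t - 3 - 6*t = -b^2 + 7*b + t*(2*b - 12) - 6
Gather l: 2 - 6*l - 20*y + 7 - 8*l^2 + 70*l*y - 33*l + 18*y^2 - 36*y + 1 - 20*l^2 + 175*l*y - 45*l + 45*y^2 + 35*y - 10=-28*l^2 + l*(245*y - 84) + 63*y^2 - 21*y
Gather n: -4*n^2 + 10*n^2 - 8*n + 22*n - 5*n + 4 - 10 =6*n^2 + 9*n - 6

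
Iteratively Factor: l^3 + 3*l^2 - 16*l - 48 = (l - 4)*(l^2 + 7*l + 12) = (l - 4)*(l + 3)*(l + 4)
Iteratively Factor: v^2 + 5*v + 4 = (v + 4)*(v + 1)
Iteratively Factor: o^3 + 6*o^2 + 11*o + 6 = (o + 1)*(o^2 + 5*o + 6) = (o + 1)*(o + 2)*(o + 3)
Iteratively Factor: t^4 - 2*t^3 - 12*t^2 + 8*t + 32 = (t - 2)*(t^3 - 12*t - 16) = (t - 2)*(t + 2)*(t^2 - 2*t - 8) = (t - 2)*(t + 2)^2*(t - 4)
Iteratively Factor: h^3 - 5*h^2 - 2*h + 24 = (h + 2)*(h^2 - 7*h + 12) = (h - 4)*(h + 2)*(h - 3)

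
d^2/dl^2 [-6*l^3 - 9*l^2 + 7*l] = -36*l - 18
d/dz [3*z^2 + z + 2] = 6*z + 1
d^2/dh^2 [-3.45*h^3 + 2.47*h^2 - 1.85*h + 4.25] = 4.94 - 20.7*h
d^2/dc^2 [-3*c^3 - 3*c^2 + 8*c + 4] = -18*c - 6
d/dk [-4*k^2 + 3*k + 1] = 3 - 8*k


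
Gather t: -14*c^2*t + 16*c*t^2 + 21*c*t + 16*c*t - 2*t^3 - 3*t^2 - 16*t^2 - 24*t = -2*t^3 + t^2*(16*c - 19) + t*(-14*c^2 + 37*c - 24)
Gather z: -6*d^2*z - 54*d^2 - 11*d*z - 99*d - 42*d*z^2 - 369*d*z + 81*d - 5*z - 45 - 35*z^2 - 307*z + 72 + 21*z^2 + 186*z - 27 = -54*d^2 - 18*d + z^2*(-42*d - 14) + z*(-6*d^2 - 380*d - 126)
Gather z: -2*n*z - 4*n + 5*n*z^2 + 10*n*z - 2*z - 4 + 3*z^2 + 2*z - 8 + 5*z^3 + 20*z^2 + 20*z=-4*n + 5*z^3 + z^2*(5*n + 23) + z*(8*n + 20) - 12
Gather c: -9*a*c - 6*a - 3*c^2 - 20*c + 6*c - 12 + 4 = -6*a - 3*c^2 + c*(-9*a - 14) - 8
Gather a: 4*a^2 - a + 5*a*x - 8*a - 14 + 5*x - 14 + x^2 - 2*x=4*a^2 + a*(5*x - 9) + x^2 + 3*x - 28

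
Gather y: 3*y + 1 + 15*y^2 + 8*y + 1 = 15*y^2 + 11*y + 2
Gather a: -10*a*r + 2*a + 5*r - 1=a*(2 - 10*r) + 5*r - 1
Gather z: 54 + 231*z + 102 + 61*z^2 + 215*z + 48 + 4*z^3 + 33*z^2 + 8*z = 4*z^3 + 94*z^2 + 454*z + 204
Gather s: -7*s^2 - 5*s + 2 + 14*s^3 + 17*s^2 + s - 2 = 14*s^3 + 10*s^2 - 4*s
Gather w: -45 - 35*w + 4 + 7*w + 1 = -28*w - 40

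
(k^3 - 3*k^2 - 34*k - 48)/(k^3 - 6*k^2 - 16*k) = (k + 3)/k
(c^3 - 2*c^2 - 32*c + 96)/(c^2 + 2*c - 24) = c - 4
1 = 1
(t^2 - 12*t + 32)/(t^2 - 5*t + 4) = (t - 8)/(t - 1)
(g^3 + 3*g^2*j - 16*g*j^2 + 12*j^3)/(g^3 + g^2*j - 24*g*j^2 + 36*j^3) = (g - j)/(g - 3*j)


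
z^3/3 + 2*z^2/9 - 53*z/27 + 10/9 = (z/3 + 1)*(z - 5/3)*(z - 2/3)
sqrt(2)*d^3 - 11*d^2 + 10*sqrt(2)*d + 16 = (d - 4*sqrt(2))*(d - 2*sqrt(2))*(sqrt(2)*d + 1)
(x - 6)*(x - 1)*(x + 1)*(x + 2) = x^4 - 4*x^3 - 13*x^2 + 4*x + 12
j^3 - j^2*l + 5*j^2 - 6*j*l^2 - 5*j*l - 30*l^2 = (j + 5)*(j - 3*l)*(j + 2*l)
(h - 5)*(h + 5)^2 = h^3 + 5*h^2 - 25*h - 125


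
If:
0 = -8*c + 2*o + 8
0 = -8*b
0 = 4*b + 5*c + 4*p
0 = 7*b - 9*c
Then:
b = 0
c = 0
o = -4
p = 0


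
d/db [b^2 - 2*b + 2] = 2*b - 2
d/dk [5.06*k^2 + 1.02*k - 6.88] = 10.12*k + 1.02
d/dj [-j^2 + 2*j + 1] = 2 - 2*j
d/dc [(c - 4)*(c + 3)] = 2*c - 1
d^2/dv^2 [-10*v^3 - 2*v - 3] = -60*v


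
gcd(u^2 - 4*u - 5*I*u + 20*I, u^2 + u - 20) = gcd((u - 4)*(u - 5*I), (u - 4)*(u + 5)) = u - 4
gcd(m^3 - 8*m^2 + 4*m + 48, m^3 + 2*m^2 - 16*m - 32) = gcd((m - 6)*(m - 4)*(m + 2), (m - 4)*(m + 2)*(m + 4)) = m^2 - 2*m - 8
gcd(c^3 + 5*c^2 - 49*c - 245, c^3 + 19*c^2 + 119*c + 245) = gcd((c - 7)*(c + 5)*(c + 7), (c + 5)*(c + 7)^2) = c^2 + 12*c + 35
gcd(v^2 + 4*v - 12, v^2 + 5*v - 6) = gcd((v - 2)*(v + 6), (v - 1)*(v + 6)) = v + 6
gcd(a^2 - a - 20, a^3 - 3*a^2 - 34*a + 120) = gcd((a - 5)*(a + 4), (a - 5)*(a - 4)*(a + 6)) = a - 5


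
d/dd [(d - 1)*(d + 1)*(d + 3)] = 3*d^2 + 6*d - 1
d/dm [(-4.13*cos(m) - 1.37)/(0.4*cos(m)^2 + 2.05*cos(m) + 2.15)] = (-1.652*cos(m)^2 - 1.096*cos(m) + 6.071)*sin(m)/(0.16*cos(m)^4 + 1.64*cos(m)^3 + 5.9225*cos(m)^2 + 8.815*cos(m) + 4.6225)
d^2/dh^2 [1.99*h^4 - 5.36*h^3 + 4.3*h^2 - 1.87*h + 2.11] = 23.88*h^2 - 32.16*h + 8.6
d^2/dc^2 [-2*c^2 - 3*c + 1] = -4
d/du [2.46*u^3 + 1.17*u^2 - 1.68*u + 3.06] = 7.38*u^2 + 2.34*u - 1.68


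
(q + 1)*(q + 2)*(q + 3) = q^3 + 6*q^2 + 11*q + 6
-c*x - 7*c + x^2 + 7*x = (-c + x)*(x + 7)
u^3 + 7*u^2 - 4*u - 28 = (u - 2)*(u + 2)*(u + 7)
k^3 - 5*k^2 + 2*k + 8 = (k - 4)*(k - 2)*(k + 1)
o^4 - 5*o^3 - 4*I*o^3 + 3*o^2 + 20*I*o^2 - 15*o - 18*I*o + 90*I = (o - 5)*(o - 3*I)^2*(o + 2*I)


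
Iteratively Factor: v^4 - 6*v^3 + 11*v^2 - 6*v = (v - 2)*(v^3 - 4*v^2 + 3*v) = (v - 3)*(v - 2)*(v^2 - v) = v*(v - 3)*(v - 2)*(v - 1)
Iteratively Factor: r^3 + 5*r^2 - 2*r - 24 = (r + 3)*(r^2 + 2*r - 8) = (r + 3)*(r + 4)*(r - 2)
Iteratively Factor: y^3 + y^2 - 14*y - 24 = (y - 4)*(y^2 + 5*y + 6) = (y - 4)*(y + 2)*(y + 3)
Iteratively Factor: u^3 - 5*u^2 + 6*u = (u)*(u^2 - 5*u + 6) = u*(u - 3)*(u - 2)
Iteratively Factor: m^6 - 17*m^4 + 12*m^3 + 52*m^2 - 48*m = (m - 1)*(m^5 + m^4 - 16*m^3 - 4*m^2 + 48*m) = (m - 1)*(m + 2)*(m^4 - m^3 - 14*m^2 + 24*m) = m*(m - 1)*(m + 2)*(m^3 - m^2 - 14*m + 24) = m*(m - 3)*(m - 1)*(m + 2)*(m^2 + 2*m - 8) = m*(m - 3)*(m - 1)*(m + 2)*(m + 4)*(m - 2)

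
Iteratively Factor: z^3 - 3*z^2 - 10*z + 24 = (z + 3)*(z^2 - 6*z + 8) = (z - 2)*(z + 3)*(z - 4)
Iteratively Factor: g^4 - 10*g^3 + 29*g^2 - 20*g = (g - 5)*(g^3 - 5*g^2 + 4*g) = (g - 5)*(g - 1)*(g^2 - 4*g) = (g - 5)*(g - 4)*(g - 1)*(g)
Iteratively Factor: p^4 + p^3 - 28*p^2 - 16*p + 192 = (p - 3)*(p^3 + 4*p^2 - 16*p - 64) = (p - 3)*(p + 4)*(p^2 - 16) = (p - 3)*(p + 4)^2*(p - 4)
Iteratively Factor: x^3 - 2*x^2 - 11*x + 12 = (x - 4)*(x^2 + 2*x - 3) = (x - 4)*(x + 3)*(x - 1)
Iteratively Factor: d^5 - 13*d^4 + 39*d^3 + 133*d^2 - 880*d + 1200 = (d + 4)*(d^4 - 17*d^3 + 107*d^2 - 295*d + 300) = (d - 5)*(d + 4)*(d^3 - 12*d^2 + 47*d - 60) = (d - 5)*(d - 3)*(d + 4)*(d^2 - 9*d + 20) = (d - 5)^2*(d - 3)*(d + 4)*(d - 4)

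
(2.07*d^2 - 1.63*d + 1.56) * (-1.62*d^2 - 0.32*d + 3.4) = -3.3534*d^4 + 1.9782*d^3 + 5.0324*d^2 - 6.0412*d + 5.304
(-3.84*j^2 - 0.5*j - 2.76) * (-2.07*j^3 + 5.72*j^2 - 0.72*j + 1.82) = 7.9488*j^5 - 20.9298*j^4 + 5.618*j^3 - 22.416*j^2 + 1.0772*j - 5.0232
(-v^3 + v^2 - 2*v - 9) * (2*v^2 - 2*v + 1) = -2*v^5 + 4*v^4 - 7*v^3 - 13*v^2 + 16*v - 9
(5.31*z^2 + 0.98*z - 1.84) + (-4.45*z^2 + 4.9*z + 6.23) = 0.859999999999999*z^2 + 5.88*z + 4.39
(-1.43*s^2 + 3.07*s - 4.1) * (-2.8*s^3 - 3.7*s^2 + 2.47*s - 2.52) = 4.004*s^5 - 3.305*s^4 - 3.4111*s^3 + 26.3565*s^2 - 17.8634*s + 10.332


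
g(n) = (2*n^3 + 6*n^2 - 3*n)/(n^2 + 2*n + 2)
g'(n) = (-2*n - 2)*(2*n^3 + 6*n^2 - 3*n)/(n^2 + 2*n + 2)^2 + (6*n^2 + 12*n - 3)/(n^2 + 2*n + 2)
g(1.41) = 1.95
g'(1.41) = 2.41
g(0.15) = -0.13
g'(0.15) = -0.33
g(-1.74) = 8.30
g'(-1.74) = 4.25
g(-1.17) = 8.28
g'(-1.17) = -5.84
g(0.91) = 0.81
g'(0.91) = 2.11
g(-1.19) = 8.39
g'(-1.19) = -5.40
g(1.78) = 2.86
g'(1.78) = 2.46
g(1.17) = 1.38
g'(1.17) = 2.32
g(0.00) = 0.00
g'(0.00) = -1.50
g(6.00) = 12.60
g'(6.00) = 2.17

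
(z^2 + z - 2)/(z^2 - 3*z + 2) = (z + 2)/(z - 2)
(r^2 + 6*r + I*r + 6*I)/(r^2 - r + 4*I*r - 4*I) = (r^2 + r*(6 + I) + 6*I)/(r^2 + r*(-1 + 4*I) - 4*I)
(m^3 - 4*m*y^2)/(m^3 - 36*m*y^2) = (m^2 - 4*y^2)/(m^2 - 36*y^2)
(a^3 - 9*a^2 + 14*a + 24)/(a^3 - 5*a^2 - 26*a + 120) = (a + 1)/(a + 5)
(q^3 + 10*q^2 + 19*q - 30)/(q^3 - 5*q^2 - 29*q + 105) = (q^2 + 5*q - 6)/(q^2 - 10*q + 21)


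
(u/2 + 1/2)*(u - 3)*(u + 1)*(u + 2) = u^4/2 + u^3/2 - 7*u^2/2 - 13*u/2 - 3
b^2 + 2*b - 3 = (b - 1)*(b + 3)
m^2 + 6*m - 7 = (m - 1)*(m + 7)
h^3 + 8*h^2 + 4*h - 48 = (h - 2)*(h + 4)*(h + 6)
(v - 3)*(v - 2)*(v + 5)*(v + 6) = v^4 + 6*v^3 - 19*v^2 - 84*v + 180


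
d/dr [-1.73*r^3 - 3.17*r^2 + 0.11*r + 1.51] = -5.19*r^2 - 6.34*r + 0.11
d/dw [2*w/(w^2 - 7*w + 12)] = 2*(12 - w^2)/(w^4 - 14*w^3 + 73*w^2 - 168*w + 144)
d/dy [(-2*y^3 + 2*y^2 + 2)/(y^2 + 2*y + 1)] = 2*(-y^3 - 3*y^2 + 2*y - 2)/(y^3 + 3*y^2 + 3*y + 1)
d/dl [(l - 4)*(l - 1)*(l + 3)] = 3*l^2 - 4*l - 11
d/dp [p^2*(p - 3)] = 3*p*(p - 2)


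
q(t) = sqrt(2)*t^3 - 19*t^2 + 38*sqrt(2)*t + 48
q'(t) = 3*sqrt(2)*t^2 - 38*t + 38*sqrt(2)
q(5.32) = 9.09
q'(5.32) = -28.34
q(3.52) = 63.43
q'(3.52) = -27.45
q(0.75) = 78.21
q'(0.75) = 27.63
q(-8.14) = -2411.14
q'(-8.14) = 644.18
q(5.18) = 13.12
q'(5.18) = -29.26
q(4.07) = 47.33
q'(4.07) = -30.64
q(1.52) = 90.75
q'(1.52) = 5.78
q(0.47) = 69.21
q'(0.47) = 36.82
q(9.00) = 23.62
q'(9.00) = 55.39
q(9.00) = 23.62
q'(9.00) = 55.39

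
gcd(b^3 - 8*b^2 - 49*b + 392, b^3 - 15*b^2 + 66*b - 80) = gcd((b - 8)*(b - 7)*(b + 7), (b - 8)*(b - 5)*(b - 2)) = b - 8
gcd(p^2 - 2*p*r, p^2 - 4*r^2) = p - 2*r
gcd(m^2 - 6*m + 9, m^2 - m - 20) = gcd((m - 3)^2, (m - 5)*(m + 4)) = 1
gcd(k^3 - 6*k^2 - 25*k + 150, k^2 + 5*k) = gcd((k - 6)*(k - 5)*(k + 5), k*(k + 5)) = k + 5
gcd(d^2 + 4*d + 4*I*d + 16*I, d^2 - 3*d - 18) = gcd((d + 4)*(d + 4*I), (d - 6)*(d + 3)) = 1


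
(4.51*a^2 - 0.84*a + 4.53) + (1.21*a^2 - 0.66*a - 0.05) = 5.72*a^2 - 1.5*a + 4.48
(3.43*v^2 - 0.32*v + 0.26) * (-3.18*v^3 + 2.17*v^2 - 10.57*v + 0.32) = -10.9074*v^5 + 8.4607*v^4 - 37.7763*v^3 + 5.0442*v^2 - 2.8506*v + 0.0832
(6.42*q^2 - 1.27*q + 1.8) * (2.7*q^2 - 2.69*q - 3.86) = 17.334*q^4 - 20.6988*q^3 - 16.5049*q^2 + 0.0602*q - 6.948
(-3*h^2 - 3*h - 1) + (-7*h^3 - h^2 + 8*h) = -7*h^3 - 4*h^2 + 5*h - 1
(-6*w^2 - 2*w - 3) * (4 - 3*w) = 18*w^3 - 18*w^2 + w - 12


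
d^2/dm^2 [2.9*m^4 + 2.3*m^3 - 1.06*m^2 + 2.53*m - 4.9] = 34.8*m^2 + 13.8*m - 2.12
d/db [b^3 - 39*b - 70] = 3*b^2 - 39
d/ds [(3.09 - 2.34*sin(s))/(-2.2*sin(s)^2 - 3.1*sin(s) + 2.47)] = (-5.148*sin(s)^2 + 13.596*sin(s) + 3.7992)*cos(s)/(4.84*sin(s)^4 + 13.64*sin(s)^3 - 1.258*sin(s)^2 - 15.314*sin(s) + 6.1009)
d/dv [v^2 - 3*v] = 2*v - 3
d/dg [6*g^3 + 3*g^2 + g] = 18*g^2 + 6*g + 1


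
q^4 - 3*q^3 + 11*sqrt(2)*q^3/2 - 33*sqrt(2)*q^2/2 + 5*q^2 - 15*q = q*(q - 3)*(q + sqrt(2)/2)*(q + 5*sqrt(2))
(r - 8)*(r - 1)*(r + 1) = r^3 - 8*r^2 - r + 8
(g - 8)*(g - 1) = g^2 - 9*g + 8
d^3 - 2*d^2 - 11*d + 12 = (d - 4)*(d - 1)*(d + 3)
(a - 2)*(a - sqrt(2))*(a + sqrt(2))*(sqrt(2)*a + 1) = sqrt(2)*a^4 - 2*sqrt(2)*a^3 + a^3 - 2*sqrt(2)*a^2 - 2*a^2 - 2*a + 4*sqrt(2)*a + 4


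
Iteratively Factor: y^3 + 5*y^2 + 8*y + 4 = (y + 2)*(y^2 + 3*y + 2) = (y + 2)^2*(y + 1)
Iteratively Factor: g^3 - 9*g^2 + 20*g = (g - 5)*(g^2 - 4*g) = g*(g - 5)*(g - 4)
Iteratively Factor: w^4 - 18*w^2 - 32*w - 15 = (w + 3)*(w^3 - 3*w^2 - 9*w - 5) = (w + 1)*(w + 3)*(w^2 - 4*w - 5) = (w + 1)^2*(w + 3)*(w - 5)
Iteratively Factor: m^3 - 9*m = (m)*(m^2 - 9) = m*(m + 3)*(m - 3)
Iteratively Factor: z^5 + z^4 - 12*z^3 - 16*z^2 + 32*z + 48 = (z + 2)*(z^4 - z^3 - 10*z^2 + 4*z + 24) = (z - 2)*(z + 2)*(z^3 + z^2 - 8*z - 12) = (z - 3)*(z - 2)*(z + 2)*(z^2 + 4*z + 4) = (z - 3)*(z - 2)*(z + 2)^2*(z + 2)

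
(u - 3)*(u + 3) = u^2 - 9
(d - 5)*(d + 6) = d^2 + d - 30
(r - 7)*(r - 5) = r^2 - 12*r + 35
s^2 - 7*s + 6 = (s - 6)*(s - 1)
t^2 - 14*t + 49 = (t - 7)^2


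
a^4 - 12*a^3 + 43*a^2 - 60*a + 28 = (a - 7)*(a - 2)^2*(a - 1)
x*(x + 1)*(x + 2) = x^3 + 3*x^2 + 2*x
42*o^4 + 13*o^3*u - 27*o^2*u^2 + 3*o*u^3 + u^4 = (-3*o + u)*(-2*o + u)*(o + u)*(7*o + u)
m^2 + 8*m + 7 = (m + 1)*(m + 7)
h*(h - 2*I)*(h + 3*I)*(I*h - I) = I*h^4 - h^3 - I*h^3 + h^2 + 6*I*h^2 - 6*I*h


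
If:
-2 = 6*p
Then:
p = -1/3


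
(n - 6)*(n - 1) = n^2 - 7*n + 6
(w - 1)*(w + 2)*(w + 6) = w^3 + 7*w^2 + 4*w - 12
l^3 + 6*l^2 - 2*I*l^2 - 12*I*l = l*(l + 6)*(l - 2*I)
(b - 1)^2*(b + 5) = b^3 + 3*b^2 - 9*b + 5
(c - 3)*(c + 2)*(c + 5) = c^3 + 4*c^2 - 11*c - 30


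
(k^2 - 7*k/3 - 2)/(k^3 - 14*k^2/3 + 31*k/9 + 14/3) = 3/(3*k - 7)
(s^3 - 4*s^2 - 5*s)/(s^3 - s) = (s - 5)/(s - 1)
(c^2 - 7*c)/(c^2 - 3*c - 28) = c/(c + 4)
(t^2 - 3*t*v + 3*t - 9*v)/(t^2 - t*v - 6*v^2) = (t + 3)/(t + 2*v)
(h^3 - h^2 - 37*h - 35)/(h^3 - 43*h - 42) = (h + 5)/(h + 6)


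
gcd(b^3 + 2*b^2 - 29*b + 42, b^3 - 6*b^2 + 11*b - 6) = b^2 - 5*b + 6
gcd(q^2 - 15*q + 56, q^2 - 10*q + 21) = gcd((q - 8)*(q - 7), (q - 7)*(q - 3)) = q - 7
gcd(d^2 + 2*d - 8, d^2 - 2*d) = d - 2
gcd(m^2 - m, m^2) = m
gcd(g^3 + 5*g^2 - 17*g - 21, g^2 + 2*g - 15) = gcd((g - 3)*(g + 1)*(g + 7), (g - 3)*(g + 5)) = g - 3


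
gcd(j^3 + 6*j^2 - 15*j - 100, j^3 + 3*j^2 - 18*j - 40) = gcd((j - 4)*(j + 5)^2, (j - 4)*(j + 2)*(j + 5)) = j^2 + j - 20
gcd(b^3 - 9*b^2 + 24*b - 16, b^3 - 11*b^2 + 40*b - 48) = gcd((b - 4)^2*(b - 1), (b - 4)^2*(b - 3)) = b^2 - 8*b + 16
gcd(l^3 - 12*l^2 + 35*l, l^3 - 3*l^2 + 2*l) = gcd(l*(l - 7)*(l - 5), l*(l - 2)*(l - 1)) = l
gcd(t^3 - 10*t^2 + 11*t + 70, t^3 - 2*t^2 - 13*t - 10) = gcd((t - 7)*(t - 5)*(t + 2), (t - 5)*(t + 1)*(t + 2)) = t^2 - 3*t - 10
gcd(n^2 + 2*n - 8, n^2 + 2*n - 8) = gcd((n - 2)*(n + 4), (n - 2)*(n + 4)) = n^2 + 2*n - 8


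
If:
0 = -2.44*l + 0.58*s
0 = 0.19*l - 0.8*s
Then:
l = 0.00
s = 0.00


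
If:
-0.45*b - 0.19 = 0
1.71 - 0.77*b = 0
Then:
No Solution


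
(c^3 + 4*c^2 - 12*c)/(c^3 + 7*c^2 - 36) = c/(c + 3)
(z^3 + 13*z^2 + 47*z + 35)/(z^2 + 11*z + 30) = (z^2 + 8*z + 7)/(z + 6)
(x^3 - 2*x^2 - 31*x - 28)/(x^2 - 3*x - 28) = x + 1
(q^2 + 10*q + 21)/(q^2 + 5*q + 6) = (q + 7)/(q + 2)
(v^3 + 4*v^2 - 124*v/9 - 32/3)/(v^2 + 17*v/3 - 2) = (9*v^2 - 18*v - 16)/(3*(3*v - 1))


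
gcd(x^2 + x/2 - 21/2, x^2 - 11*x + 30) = 1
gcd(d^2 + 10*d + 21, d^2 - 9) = d + 3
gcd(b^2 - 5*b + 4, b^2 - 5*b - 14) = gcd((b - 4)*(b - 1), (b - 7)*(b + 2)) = 1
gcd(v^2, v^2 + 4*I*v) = v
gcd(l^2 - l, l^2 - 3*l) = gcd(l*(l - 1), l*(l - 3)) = l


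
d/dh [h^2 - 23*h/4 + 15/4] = 2*h - 23/4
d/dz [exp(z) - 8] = exp(z)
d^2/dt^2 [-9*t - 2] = 0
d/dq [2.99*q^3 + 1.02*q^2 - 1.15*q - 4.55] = 8.97*q^2 + 2.04*q - 1.15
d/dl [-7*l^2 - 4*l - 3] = -14*l - 4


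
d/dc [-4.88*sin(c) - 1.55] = -4.88*cos(c)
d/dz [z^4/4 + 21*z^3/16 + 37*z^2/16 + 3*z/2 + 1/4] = z^3 + 63*z^2/16 + 37*z/8 + 3/2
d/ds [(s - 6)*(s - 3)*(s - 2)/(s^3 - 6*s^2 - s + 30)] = (5*s^2 - 44*s + 116)/(s^4 - 6*s^3 - 11*s^2 + 60*s + 100)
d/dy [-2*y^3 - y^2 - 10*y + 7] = -6*y^2 - 2*y - 10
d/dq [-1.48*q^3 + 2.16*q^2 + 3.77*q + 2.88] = -4.44*q^2 + 4.32*q + 3.77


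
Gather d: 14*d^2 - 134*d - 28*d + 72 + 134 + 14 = 14*d^2 - 162*d + 220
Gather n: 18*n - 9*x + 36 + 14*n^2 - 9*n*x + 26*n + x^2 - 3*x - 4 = 14*n^2 + n*(44 - 9*x) + x^2 - 12*x + 32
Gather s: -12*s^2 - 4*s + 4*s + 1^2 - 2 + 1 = -12*s^2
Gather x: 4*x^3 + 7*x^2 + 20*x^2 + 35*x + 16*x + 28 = 4*x^3 + 27*x^2 + 51*x + 28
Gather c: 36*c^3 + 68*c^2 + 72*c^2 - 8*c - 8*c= 36*c^3 + 140*c^2 - 16*c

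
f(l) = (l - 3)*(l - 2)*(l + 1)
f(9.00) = 420.00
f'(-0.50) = 5.75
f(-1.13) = -1.68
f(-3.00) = -60.00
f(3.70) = 5.59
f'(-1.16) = 14.32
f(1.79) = 0.71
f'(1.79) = -3.71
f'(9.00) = 172.00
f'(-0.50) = 5.75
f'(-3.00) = 52.00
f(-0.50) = 4.38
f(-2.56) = -39.55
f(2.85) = -0.49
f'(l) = (l - 3)*(l - 2) + (l - 3)*(l + 1) + (l - 2)*(l + 1)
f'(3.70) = 12.47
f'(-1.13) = 13.87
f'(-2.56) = 41.14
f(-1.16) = -2.10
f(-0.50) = 4.38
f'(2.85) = 2.57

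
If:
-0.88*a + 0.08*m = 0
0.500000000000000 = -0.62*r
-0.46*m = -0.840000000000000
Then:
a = 0.17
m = 1.83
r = -0.81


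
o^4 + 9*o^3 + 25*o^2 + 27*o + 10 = (o + 1)^2*(o + 2)*(o + 5)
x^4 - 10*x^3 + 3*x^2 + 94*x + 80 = (x - 8)*(x - 5)*(x + 1)*(x + 2)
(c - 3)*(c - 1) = c^2 - 4*c + 3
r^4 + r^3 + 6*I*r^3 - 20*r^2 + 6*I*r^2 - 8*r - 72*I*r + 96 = (r - 3)*(r + 4)*(r + 2*I)*(r + 4*I)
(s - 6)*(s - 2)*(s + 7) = s^3 - s^2 - 44*s + 84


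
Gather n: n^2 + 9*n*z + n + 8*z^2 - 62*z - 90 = n^2 + n*(9*z + 1) + 8*z^2 - 62*z - 90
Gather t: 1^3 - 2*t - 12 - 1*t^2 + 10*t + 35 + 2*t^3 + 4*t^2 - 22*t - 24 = 2*t^3 + 3*t^2 - 14*t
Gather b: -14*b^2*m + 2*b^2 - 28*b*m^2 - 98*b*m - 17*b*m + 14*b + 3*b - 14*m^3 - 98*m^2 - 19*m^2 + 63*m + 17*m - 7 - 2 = b^2*(2 - 14*m) + b*(-28*m^2 - 115*m + 17) - 14*m^3 - 117*m^2 + 80*m - 9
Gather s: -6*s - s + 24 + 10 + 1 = 35 - 7*s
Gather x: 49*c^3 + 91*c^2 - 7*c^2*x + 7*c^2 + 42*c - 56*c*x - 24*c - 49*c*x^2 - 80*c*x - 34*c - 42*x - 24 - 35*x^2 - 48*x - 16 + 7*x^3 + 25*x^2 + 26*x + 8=49*c^3 + 98*c^2 - 16*c + 7*x^3 + x^2*(-49*c - 10) + x*(-7*c^2 - 136*c - 64) - 32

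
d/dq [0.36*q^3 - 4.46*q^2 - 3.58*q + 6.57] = 1.08*q^2 - 8.92*q - 3.58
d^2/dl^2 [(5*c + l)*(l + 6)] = 2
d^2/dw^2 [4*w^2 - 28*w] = 8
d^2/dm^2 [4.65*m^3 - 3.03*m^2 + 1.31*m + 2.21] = 27.9*m - 6.06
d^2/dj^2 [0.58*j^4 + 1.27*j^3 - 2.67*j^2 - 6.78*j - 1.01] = 6.96*j^2 + 7.62*j - 5.34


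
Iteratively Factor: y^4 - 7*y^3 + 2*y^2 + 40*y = (y)*(y^3 - 7*y^2 + 2*y + 40) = y*(y - 4)*(y^2 - 3*y - 10) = y*(y - 4)*(y + 2)*(y - 5)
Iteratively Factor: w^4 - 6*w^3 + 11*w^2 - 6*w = (w - 2)*(w^3 - 4*w^2 + 3*w) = w*(w - 2)*(w^2 - 4*w + 3) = w*(w - 2)*(w - 1)*(w - 3)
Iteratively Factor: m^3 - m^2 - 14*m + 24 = (m + 4)*(m^2 - 5*m + 6) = (m - 3)*(m + 4)*(m - 2)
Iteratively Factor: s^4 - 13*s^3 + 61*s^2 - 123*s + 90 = (s - 3)*(s^3 - 10*s^2 + 31*s - 30) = (s - 5)*(s - 3)*(s^2 - 5*s + 6) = (s - 5)*(s - 3)*(s - 2)*(s - 3)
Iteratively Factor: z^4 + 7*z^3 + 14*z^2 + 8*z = (z + 1)*(z^3 + 6*z^2 + 8*z) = z*(z + 1)*(z^2 + 6*z + 8) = z*(z + 1)*(z + 2)*(z + 4)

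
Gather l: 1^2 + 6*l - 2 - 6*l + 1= 0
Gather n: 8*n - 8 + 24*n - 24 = 32*n - 32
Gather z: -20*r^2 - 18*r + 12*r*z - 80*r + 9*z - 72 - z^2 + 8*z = -20*r^2 - 98*r - z^2 + z*(12*r + 17) - 72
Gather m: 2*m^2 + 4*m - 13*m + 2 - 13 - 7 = 2*m^2 - 9*m - 18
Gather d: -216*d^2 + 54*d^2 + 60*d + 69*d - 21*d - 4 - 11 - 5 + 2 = -162*d^2 + 108*d - 18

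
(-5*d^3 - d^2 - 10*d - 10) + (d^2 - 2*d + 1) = -5*d^3 - 12*d - 9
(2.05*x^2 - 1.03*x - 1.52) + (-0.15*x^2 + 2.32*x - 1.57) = 1.9*x^2 + 1.29*x - 3.09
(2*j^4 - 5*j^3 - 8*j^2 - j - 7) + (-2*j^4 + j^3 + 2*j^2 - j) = -4*j^3 - 6*j^2 - 2*j - 7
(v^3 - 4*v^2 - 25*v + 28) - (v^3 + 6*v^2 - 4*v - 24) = -10*v^2 - 21*v + 52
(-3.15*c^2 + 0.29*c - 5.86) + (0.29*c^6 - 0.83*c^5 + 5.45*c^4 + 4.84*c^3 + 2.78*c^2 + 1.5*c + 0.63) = 0.29*c^6 - 0.83*c^5 + 5.45*c^4 + 4.84*c^3 - 0.37*c^2 + 1.79*c - 5.23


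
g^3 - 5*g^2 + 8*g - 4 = (g - 2)^2*(g - 1)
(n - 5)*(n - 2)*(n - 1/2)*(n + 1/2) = n^4 - 7*n^3 + 39*n^2/4 + 7*n/4 - 5/2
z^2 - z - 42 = (z - 7)*(z + 6)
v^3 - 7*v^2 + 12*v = v*(v - 4)*(v - 3)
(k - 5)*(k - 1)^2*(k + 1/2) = k^4 - 13*k^3/2 + 15*k^2/2 + k/2 - 5/2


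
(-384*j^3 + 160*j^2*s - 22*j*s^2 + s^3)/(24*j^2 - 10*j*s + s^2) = (64*j^2 - 16*j*s + s^2)/(-4*j + s)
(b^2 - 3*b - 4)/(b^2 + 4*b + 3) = (b - 4)/(b + 3)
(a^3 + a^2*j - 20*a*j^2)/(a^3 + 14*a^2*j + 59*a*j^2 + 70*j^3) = a*(a - 4*j)/(a^2 + 9*a*j + 14*j^2)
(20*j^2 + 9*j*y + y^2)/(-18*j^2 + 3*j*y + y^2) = (20*j^2 + 9*j*y + y^2)/(-18*j^2 + 3*j*y + y^2)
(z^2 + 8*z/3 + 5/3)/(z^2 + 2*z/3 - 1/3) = (3*z + 5)/(3*z - 1)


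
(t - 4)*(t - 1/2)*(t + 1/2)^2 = t^4 - 7*t^3/2 - 9*t^2/4 + 7*t/8 + 1/2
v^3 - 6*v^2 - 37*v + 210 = (v - 7)*(v - 5)*(v + 6)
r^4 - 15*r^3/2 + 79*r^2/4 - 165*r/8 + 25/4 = (r - 5/2)^2*(r - 2)*(r - 1/2)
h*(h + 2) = h^2 + 2*h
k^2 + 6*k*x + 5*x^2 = (k + x)*(k + 5*x)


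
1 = 1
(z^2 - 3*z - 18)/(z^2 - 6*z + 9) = (z^2 - 3*z - 18)/(z^2 - 6*z + 9)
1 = 1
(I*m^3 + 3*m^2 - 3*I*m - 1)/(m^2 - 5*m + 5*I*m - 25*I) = (I*m^3 + 3*m^2 - 3*I*m - 1)/(m^2 + 5*m*(-1 + I) - 25*I)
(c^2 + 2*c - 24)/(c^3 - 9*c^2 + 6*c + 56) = (c + 6)/(c^2 - 5*c - 14)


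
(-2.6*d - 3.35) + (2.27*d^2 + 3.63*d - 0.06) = 2.27*d^2 + 1.03*d - 3.41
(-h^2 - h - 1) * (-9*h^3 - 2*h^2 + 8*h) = 9*h^5 + 11*h^4 + 3*h^3 - 6*h^2 - 8*h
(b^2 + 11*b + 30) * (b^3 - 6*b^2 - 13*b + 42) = b^5 + 5*b^4 - 49*b^3 - 281*b^2 + 72*b + 1260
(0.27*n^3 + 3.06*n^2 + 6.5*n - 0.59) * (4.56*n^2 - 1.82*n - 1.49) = 1.2312*n^5 + 13.4622*n^4 + 23.6685*n^3 - 19.0798*n^2 - 8.6112*n + 0.8791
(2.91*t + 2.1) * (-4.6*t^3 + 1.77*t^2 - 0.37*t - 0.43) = -13.386*t^4 - 4.5093*t^3 + 2.6403*t^2 - 2.0283*t - 0.903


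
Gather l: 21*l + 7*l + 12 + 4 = 28*l + 16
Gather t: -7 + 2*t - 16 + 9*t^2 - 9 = 9*t^2 + 2*t - 32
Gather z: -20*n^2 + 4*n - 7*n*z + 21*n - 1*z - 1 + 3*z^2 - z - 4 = -20*n^2 + 25*n + 3*z^2 + z*(-7*n - 2) - 5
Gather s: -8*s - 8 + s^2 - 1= s^2 - 8*s - 9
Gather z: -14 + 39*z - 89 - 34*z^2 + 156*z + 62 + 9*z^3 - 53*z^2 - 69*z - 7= 9*z^3 - 87*z^2 + 126*z - 48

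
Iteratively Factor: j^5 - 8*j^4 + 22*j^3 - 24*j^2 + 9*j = (j - 3)*(j^4 - 5*j^3 + 7*j^2 - 3*j) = (j - 3)^2*(j^3 - 2*j^2 + j) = j*(j - 3)^2*(j^2 - 2*j + 1) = j*(j - 3)^2*(j - 1)*(j - 1)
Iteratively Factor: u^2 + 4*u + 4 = (u + 2)*(u + 2)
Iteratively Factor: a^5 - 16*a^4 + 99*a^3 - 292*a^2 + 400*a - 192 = (a - 4)*(a^4 - 12*a^3 + 51*a^2 - 88*a + 48) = (a - 4)*(a - 3)*(a^3 - 9*a^2 + 24*a - 16) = (a - 4)*(a - 3)*(a - 1)*(a^2 - 8*a + 16) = (a - 4)^2*(a - 3)*(a - 1)*(a - 4)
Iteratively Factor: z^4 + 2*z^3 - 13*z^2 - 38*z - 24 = (z + 2)*(z^3 - 13*z - 12) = (z + 1)*(z + 2)*(z^2 - z - 12) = (z + 1)*(z + 2)*(z + 3)*(z - 4)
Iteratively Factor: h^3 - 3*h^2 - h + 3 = (h - 3)*(h^2 - 1) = (h - 3)*(h - 1)*(h + 1)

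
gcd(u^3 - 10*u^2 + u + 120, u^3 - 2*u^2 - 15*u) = u^2 - 2*u - 15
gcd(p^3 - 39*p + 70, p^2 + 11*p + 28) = p + 7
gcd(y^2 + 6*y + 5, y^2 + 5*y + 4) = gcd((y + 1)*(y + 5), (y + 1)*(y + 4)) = y + 1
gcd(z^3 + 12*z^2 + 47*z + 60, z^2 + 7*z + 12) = z^2 + 7*z + 12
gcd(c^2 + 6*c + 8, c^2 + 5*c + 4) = c + 4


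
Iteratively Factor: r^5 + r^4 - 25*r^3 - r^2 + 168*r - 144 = (r - 3)*(r^4 + 4*r^3 - 13*r^2 - 40*r + 48) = (r - 3)*(r + 4)*(r^3 - 13*r + 12) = (r - 3)*(r - 1)*(r + 4)*(r^2 + r - 12) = (r - 3)*(r - 1)*(r + 4)^2*(r - 3)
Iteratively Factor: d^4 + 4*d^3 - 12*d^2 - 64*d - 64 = (d - 4)*(d^3 + 8*d^2 + 20*d + 16) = (d - 4)*(d + 4)*(d^2 + 4*d + 4) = (d - 4)*(d + 2)*(d + 4)*(d + 2)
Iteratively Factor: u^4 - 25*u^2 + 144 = (u - 4)*(u^3 + 4*u^2 - 9*u - 36) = (u - 4)*(u + 3)*(u^2 + u - 12) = (u - 4)*(u + 3)*(u + 4)*(u - 3)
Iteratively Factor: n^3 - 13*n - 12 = (n + 1)*(n^2 - n - 12) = (n + 1)*(n + 3)*(n - 4)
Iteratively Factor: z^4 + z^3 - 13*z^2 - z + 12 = (z - 3)*(z^3 + 4*z^2 - z - 4) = (z - 3)*(z + 4)*(z^2 - 1) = (z - 3)*(z + 1)*(z + 4)*(z - 1)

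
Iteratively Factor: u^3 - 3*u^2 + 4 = (u - 2)*(u^2 - u - 2) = (u - 2)*(u + 1)*(u - 2)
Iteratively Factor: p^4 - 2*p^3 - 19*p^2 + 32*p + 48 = (p - 3)*(p^3 + p^2 - 16*p - 16) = (p - 3)*(p + 1)*(p^2 - 16) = (p - 4)*(p - 3)*(p + 1)*(p + 4)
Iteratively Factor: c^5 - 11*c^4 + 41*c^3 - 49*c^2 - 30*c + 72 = (c - 2)*(c^4 - 9*c^3 + 23*c^2 - 3*c - 36) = (c - 4)*(c - 2)*(c^3 - 5*c^2 + 3*c + 9) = (c - 4)*(c - 3)*(c - 2)*(c^2 - 2*c - 3) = (c - 4)*(c - 3)*(c - 2)*(c + 1)*(c - 3)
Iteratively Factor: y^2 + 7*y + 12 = (y + 3)*(y + 4)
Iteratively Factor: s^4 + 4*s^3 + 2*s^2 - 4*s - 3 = (s + 1)*(s^3 + 3*s^2 - s - 3) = (s - 1)*(s + 1)*(s^2 + 4*s + 3) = (s - 1)*(s + 1)^2*(s + 3)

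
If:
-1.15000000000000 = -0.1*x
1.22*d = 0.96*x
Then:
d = 9.05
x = 11.50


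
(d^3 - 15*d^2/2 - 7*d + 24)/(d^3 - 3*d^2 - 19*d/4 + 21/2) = 2*(d - 8)/(2*d - 7)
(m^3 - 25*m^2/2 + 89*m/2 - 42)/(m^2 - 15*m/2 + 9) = (m^2 - 11*m + 28)/(m - 6)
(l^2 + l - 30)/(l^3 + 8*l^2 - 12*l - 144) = (l - 5)/(l^2 + 2*l - 24)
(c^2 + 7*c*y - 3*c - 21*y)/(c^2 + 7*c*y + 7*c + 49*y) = (c - 3)/(c + 7)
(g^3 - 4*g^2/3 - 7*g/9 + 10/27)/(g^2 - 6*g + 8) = (27*g^3 - 36*g^2 - 21*g + 10)/(27*(g^2 - 6*g + 8))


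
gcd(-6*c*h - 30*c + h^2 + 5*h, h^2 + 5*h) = h + 5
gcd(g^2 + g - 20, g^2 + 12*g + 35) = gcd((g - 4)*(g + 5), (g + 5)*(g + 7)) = g + 5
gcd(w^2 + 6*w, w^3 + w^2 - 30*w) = w^2 + 6*w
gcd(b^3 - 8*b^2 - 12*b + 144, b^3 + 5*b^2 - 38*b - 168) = b^2 - 2*b - 24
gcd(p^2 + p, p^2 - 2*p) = p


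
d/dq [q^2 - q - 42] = 2*q - 1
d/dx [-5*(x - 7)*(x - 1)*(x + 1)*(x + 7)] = 20*x*(25 - x^2)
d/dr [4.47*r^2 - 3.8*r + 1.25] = 8.94*r - 3.8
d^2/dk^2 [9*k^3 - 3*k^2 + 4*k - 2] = 54*k - 6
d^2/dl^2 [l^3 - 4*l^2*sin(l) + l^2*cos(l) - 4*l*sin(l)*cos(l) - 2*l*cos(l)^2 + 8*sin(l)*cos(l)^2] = 4*l^2*sin(l) - l^2*cos(l) - 4*l*sin(l) + 8*l*sin(2*l) - 16*l*cos(l) + 4*l*cos(2*l) + 6*l - 10*sin(l) + 4*sin(2*l) - 18*sin(3*l) + 2*cos(l) - 8*cos(2*l)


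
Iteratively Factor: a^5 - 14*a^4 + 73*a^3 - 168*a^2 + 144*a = (a - 4)*(a^4 - 10*a^3 + 33*a^2 - 36*a) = a*(a - 4)*(a^3 - 10*a^2 + 33*a - 36) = a*(a - 4)*(a - 3)*(a^2 - 7*a + 12) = a*(a - 4)*(a - 3)^2*(a - 4)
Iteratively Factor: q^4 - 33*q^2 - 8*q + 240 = (q - 5)*(q^3 + 5*q^2 - 8*q - 48) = (q - 5)*(q + 4)*(q^2 + q - 12) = (q - 5)*(q + 4)^2*(q - 3)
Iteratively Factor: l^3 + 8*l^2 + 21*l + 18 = (l + 3)*(l^2 + 5*l + 6) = (l + 3)^2*(l + 2)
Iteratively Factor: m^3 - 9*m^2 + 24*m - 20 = (m - 5)*(m^2 - 4*m + 4) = (m - 5)*(m - 2)*(m - 2)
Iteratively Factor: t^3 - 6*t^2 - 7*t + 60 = (t - 4)*(t^2 - 2*t - 15) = (t - 4)*(t + 3)*(t - 5)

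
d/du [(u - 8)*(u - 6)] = 2*u - 14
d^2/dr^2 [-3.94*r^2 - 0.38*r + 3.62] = -7.88000000000000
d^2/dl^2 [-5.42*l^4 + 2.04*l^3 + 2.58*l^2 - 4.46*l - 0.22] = -65.04*l^2 + 12.24*l + 5.16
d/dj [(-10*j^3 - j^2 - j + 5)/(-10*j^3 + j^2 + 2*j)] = (-20*j^4 - 60*j^3 + 149*j^2 - 10*j - 10)/(j^2*(100*j^4 - 20*j^3 - 39*j^2 + 4*j + 4))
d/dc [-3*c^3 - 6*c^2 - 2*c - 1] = -9*c^2 - 12*c - 2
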